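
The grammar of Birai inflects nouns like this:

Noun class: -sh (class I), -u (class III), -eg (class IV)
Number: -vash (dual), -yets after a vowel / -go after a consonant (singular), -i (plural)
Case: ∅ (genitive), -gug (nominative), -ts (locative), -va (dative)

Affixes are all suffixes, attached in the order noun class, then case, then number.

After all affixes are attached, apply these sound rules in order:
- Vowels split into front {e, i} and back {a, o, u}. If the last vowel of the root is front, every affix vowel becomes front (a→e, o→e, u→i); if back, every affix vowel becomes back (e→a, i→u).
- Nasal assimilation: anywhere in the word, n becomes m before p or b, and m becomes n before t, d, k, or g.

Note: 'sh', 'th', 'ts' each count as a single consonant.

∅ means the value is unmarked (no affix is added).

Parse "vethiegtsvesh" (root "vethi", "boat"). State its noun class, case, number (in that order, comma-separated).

class IV, locative, dual

Segment: vethi-eg-ts-vash.
noun class: -eg → class IV.
case: -ts → locative.
number: -vash → dual.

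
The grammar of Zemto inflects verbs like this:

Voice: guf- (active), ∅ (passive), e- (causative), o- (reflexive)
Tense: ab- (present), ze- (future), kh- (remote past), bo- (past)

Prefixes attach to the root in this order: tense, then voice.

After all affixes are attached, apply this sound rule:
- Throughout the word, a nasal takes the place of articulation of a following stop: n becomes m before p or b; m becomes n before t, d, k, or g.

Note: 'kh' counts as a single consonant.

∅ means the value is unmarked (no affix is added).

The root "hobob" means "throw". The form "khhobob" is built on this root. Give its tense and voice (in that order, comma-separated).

Segment: kh-hobob.
tense: kh- → remote past.
voice: ∅ → passive.

remote past, passive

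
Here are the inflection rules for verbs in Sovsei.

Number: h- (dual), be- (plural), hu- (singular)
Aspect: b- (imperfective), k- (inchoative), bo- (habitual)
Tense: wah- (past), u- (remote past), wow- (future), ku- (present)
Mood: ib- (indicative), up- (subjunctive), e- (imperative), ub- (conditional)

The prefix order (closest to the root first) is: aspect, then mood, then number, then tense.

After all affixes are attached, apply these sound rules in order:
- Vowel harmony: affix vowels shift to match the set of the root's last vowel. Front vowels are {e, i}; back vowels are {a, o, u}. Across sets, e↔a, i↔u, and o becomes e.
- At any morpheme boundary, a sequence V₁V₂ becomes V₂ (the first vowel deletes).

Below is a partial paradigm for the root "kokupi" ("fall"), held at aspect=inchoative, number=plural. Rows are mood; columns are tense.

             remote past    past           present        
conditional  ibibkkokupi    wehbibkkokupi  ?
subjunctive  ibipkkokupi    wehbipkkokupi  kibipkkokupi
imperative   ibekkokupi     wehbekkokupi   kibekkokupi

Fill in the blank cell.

kibibkkokupi

Attach aspect inchoative k- → kkokupi.
Attach mood conditional ub- → ubkkokupi.
Attach number plural be- → beubkkokupi.
Attach tense present ku- → kubeubkkokupi.
Apply vowel harmony: kubeubkkokupi → kibeibkkokupi.
Apply vowel deletion: kibeibkkokupi → kibibkkokupi.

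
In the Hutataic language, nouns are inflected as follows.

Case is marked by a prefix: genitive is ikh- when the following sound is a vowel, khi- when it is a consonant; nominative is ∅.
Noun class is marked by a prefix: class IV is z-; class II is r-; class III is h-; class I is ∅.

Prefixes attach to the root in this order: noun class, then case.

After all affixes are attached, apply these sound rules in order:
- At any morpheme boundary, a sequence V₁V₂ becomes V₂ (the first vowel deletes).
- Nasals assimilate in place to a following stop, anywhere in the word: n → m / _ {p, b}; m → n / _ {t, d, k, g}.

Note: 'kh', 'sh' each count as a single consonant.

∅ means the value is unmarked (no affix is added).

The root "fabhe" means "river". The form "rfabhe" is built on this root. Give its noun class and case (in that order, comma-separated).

class II, nominative

Segment: r-fabhe.
noun class: r- → class II.
case: ∅ → nominative.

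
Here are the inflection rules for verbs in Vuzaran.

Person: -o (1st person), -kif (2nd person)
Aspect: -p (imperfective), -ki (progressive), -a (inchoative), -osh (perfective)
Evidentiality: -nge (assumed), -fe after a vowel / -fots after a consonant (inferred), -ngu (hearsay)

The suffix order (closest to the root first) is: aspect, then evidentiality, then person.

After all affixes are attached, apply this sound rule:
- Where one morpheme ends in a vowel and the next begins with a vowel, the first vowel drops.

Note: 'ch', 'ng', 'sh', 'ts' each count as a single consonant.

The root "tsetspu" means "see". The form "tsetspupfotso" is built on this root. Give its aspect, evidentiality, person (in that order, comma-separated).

imperfective, inferred, 1st person

Segment: tsetspu-p-fots-o.
aspect: -p → imperfective.
evidentiality: -fe/fots → inferred.
person: -o → 1st person.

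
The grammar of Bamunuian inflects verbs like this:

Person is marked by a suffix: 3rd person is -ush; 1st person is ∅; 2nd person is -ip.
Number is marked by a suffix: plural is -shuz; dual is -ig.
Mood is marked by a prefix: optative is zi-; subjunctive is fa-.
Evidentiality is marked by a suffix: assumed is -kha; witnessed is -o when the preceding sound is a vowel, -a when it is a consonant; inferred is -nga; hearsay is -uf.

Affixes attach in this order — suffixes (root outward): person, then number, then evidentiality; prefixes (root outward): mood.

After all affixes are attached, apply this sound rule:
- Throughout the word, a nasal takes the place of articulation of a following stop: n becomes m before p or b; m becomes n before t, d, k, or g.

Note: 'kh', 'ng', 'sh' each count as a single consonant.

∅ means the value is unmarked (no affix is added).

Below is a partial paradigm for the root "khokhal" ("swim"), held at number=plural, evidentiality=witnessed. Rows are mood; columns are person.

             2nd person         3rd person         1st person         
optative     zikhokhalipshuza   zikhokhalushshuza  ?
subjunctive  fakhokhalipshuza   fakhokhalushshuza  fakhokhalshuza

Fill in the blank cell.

zikhokhalshuza

Attach mood optative zi- → zikhokhal.
person = 1st person: zero marking, form stays zikhokhal.
Attach number plural -shuz → zikhokhalshuz.
Attach evidentiality witnessed -a (after consonant 'z') → zikhokhalshuza.
Nasal assimilation: no change.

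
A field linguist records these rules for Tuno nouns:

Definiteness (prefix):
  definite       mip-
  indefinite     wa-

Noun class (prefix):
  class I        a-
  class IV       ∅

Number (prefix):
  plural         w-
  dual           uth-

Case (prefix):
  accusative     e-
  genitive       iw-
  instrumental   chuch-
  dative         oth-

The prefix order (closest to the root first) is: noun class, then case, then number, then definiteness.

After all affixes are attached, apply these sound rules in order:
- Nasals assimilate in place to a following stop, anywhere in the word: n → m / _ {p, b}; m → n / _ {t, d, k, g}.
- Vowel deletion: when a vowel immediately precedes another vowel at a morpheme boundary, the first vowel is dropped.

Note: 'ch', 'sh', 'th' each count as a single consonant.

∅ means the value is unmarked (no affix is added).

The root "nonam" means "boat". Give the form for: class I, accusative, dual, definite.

miputhanonam

Attach noun class class I a- → anonam.
Attach case accusative e- → eanonam.
Attach number dual uth- → utheanonam.
Attach definiteness definite mip- → miputheanonam.
Nasal assimilation: no change.
Apply vowel deletion: miputheanonam → miputhanonam.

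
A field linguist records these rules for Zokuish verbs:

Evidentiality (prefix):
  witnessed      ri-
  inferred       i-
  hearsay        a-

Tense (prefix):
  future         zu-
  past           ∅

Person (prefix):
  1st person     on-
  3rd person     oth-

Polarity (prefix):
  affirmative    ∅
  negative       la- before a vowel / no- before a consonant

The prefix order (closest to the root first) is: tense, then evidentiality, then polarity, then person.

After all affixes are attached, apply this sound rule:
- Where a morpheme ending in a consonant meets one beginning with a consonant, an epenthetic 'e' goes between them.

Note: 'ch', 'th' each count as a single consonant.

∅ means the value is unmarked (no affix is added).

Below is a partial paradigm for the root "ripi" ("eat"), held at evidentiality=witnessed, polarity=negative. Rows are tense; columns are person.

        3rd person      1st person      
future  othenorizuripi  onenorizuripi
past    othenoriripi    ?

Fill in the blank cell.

tense = past: zero marking, form stays ripi.
Attach evidentiality witnessed ri- → riripi.
Attach polarity negative no- (before consonant 'r') → noriripi.
Attach person 1st person on- → onnoriripi.
Apply epenthesis: onnoriripi → onenoriripi.

onenoriripi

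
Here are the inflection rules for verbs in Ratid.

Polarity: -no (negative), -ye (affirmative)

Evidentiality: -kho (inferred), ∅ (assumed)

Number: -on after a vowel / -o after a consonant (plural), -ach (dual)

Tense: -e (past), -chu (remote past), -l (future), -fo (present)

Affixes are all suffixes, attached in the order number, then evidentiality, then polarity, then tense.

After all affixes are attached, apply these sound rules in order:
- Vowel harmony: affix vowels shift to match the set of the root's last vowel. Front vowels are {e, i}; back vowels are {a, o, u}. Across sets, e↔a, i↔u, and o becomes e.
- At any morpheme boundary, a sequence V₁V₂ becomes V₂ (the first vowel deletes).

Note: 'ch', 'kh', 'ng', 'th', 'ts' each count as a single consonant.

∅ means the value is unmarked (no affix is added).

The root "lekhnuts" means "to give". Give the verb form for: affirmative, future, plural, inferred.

lekhnutsokhoyal

Attach number plural -o (after consonant 'ts') → lekhnutso.
Attach evidentiality inferred -kho → lekhnutsokho.
Attach polarity affirmative -ye → lekhnutsokhoye.
Attach tense future -l → lekhnutsokhoyel.
Apply vowel harmony: lekhnutsokhoyel → lekhnutsokhoyal.
Vowel deletion: no change.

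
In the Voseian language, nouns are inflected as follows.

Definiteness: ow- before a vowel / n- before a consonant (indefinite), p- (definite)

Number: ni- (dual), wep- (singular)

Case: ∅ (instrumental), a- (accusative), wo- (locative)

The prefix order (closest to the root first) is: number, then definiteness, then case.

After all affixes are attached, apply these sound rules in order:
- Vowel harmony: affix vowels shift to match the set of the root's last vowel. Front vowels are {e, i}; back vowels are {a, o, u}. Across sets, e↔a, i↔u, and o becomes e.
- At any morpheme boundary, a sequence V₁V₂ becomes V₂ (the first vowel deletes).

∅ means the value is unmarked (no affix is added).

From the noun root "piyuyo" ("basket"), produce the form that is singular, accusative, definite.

Attach number singular wep- → weppiyuyo.
Attach definiteness definite p- → pweppiyuyo.
Attach case accusative a- → apweppiyuyo.
Apply vowel harmony: apweppiyuyo → apwappiyuyo.
Vowel deletion: no change.

apwappiyuyo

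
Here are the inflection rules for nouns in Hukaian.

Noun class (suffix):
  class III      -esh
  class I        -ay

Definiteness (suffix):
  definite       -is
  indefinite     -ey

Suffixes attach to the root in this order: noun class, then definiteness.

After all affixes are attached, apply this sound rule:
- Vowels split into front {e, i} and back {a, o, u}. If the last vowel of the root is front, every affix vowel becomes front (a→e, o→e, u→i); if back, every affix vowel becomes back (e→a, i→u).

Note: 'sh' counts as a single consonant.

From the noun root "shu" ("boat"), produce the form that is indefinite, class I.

shuayay

Attach noun class class I -ay → shuay.
Attach definiteness indefinite -ey → shuayey.
Apply vowel harmony: shuayey → shuayay.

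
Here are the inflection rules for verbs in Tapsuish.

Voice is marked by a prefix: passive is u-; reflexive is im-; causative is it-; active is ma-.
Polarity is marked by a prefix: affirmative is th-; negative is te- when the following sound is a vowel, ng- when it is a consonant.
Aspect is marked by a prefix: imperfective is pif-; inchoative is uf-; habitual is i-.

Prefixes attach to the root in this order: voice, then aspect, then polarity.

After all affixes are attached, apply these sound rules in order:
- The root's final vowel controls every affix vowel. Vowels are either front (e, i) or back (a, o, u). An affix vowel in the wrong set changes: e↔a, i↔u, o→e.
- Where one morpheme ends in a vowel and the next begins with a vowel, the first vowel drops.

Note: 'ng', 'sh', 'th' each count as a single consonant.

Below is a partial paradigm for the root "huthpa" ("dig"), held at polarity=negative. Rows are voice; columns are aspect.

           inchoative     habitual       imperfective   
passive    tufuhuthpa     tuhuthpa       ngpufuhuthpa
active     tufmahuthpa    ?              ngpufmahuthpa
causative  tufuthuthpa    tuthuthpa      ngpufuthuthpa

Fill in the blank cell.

Attach voice active ma- → mahuthpa.
Attach aspect habitual i- → imahuthpa.
Attach polarity negative te- (before vowel 'i') → teimahuthpa.
Apply vowel harmony: teimahuthpa → taumahuthpa.
Apply vowel deletion: taumahuthpa → tumahuthpa.

tumahuthpa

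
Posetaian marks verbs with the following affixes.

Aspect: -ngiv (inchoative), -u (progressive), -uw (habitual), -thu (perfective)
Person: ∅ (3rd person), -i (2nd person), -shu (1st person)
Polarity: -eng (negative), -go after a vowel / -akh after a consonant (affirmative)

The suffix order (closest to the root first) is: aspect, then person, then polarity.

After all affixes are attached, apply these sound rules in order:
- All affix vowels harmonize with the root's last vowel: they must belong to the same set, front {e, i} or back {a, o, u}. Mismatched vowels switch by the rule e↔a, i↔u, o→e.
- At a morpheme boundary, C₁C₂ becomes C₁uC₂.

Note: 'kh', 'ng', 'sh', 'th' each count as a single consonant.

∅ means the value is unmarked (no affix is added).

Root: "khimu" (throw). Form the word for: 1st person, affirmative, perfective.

khimuthushugo

Attach aspect perfective -thu → khimuthu.
Attach person 1st person -shu → khimuthushu.
Attach polarity affirmative -go (after vowel 'u') → khimuthushugo.
Vowel harmony: no change.
Epenthesis: no change.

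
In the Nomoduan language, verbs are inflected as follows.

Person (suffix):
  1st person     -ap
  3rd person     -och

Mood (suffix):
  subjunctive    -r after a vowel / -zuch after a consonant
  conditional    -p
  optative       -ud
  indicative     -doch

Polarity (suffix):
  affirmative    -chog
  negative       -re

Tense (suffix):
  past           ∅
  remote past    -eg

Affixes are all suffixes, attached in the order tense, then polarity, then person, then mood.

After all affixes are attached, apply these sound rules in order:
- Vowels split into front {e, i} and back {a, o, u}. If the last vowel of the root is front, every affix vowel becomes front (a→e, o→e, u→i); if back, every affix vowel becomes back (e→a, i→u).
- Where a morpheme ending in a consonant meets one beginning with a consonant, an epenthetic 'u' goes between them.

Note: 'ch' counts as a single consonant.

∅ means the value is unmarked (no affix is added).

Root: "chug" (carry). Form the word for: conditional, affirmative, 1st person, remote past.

chugaguchogapup

Attach tense remote past -eg → chugeg.
Attach polarity affirmative -chog → chugegchog.
Attach person 1st person -ap → chugegchogap.
Attach mood conditional -p → chugegchogapp.
Apply vowel harmony: chugegchogapp → chugagchogapp.
Apply epenthesis: chugagchogapp → chugaguchogapup.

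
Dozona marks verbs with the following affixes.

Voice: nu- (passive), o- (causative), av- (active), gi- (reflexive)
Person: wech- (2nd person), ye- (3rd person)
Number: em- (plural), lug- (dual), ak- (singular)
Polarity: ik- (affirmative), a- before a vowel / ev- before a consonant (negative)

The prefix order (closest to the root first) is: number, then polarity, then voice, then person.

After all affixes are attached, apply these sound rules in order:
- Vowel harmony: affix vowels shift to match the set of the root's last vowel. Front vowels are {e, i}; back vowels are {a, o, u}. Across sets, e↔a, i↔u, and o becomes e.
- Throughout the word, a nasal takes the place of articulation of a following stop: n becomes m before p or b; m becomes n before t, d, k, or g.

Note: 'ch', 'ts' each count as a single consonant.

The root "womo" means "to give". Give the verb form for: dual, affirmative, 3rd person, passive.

Attach number dual lug- → lugwomo.
Attach polarity affirmative ik- → iklugwomo.
Attach voice passive nu- → nuiklugwomo.
Attach person 3rd person ye- → yenuiklugwomo.
Apply vowel harmony: yenuiklugwomo → yanuuklugwomo.
Nasal assimilation: no change.

yanuuklugwomo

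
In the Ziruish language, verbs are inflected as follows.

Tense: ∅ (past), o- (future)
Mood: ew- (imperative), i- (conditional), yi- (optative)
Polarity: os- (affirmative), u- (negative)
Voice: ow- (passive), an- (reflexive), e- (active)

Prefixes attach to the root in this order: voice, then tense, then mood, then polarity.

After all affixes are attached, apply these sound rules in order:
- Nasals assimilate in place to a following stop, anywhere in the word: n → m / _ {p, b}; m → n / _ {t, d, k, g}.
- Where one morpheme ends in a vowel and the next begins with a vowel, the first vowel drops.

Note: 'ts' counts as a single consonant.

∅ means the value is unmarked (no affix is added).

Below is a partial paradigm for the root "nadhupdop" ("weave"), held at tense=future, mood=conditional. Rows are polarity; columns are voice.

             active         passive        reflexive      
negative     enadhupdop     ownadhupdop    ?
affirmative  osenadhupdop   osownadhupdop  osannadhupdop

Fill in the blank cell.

annadhupdop

Attach voice reflexive an- → annadhupdop.
Attach tense future o- → oannadhupdop.
Attach mood conditional i- → ioannadhupdop.
Attach polarity negative u- → uioannadhupdop.
Nasal assimilation: no change.
Apply vowel deletion: uioannadhupdop → annadhupdop.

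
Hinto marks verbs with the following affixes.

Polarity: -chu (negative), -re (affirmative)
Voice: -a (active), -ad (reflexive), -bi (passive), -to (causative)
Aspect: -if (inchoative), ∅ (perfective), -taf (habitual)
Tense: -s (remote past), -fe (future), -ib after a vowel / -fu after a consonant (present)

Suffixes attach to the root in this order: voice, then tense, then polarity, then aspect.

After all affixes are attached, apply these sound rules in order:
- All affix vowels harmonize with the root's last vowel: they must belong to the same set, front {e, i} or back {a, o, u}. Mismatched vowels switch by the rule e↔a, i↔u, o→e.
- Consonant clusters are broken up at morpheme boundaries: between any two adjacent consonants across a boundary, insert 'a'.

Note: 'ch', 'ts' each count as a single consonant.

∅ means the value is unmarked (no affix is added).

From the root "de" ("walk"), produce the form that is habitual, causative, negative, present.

deteibachitef

Attach voice causative -to → deto.
Attach tense present -ib (after vowel 'o') → detoib.
Attach polarity negative -chu → detoibchu.
Attach aspect habitual -taf → detoibchutaf.
Apply vowel harmony: detoibchutaf → deteibchitef.
Apply epenthesis: deteibchitef → deteibachitef.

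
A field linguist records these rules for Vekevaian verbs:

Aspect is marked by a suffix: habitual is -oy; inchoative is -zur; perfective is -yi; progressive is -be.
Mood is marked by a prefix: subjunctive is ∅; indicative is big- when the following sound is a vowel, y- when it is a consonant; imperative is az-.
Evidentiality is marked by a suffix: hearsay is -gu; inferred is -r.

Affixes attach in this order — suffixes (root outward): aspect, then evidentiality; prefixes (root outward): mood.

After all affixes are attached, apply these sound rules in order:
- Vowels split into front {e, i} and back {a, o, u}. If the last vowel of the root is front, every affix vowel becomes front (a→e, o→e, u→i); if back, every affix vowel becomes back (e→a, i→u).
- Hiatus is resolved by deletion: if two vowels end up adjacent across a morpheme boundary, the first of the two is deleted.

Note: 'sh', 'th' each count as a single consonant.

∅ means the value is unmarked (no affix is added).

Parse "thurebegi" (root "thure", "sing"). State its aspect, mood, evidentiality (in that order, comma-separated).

Segment: thure-be-gu.
aspect: -be → progressive.
mood: ∅ → subjunctive.
evidentiality: -gu → hearsay.

progressive, subjunctive, hearsay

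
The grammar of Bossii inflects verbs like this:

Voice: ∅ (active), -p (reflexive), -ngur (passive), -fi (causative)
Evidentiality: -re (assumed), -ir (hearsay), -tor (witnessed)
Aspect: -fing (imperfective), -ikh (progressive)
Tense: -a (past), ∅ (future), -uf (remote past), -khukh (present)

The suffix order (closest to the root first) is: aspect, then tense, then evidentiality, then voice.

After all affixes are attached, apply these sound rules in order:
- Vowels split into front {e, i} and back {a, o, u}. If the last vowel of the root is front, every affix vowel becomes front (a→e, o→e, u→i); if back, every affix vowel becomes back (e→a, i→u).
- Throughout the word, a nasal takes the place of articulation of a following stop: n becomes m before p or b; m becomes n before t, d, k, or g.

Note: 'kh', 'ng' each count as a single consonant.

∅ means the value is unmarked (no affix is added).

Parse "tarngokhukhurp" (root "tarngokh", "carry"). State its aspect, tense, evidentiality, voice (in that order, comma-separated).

Segment: tarngokh-ikh-ir-p.
aspect: -ikh → progressive.
tense: ∅ → future.
evidentiality: -ir → hearsay.
voice: -p → reflexive.

progressive, future, hearsay, reflexive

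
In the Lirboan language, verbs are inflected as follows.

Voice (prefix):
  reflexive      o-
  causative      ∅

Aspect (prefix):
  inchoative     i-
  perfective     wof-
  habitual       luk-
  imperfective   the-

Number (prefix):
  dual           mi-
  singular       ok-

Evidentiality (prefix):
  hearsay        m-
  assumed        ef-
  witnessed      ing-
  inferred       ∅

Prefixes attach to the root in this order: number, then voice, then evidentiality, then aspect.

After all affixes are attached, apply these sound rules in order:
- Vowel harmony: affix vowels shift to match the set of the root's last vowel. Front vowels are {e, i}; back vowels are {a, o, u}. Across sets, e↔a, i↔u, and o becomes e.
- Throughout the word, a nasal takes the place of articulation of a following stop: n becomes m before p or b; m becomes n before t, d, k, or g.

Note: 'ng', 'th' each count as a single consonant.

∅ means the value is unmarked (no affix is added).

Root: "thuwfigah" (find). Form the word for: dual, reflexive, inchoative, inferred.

Attach number dual mi- → mithuwfigah.
Attach voice reflexive o- → omithuwfigah.
evidentiality = inferred: zero marking, form stays omithuwfigah.
Attach aspect inchoative i- → iomithuwfigah.
Apply vowel harmony: iomithuwfigah → uomuthuwfigah.
Nasal assimilation: no change.

uomuthuwfigah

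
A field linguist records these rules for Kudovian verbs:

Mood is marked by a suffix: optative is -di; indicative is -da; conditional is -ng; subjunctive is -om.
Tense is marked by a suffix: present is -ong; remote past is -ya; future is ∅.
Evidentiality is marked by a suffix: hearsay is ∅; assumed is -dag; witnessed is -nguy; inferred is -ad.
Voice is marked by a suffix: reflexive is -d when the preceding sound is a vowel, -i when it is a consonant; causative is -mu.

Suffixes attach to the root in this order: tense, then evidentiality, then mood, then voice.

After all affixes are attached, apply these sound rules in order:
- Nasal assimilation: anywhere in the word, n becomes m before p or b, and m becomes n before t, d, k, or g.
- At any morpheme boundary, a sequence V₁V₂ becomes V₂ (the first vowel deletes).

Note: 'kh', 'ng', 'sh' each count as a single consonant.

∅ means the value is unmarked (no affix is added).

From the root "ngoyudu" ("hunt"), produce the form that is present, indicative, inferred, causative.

ngoyudongaddamu

Attach tense present -ong → ngoyuduong.
Attach evidentiality inferred -ad → ngoyuduongad.
Attach mood indicative -da → ngoyuduongadda.
Attach voice causative -mu → ngoyuduongaddamu.
Nasal assimilation: no change.
Apply vowel deletion: ngoyuduongaddamu → ngoyudongaddamu.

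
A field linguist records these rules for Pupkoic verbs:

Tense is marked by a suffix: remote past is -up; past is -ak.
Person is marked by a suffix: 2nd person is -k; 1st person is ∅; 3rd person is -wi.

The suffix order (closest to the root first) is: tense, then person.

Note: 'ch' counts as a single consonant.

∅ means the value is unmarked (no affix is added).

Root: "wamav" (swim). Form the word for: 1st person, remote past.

wamavup

Attach tense remote past -up → wamavup.
person = 1st person: zero marking, form stays wamavup.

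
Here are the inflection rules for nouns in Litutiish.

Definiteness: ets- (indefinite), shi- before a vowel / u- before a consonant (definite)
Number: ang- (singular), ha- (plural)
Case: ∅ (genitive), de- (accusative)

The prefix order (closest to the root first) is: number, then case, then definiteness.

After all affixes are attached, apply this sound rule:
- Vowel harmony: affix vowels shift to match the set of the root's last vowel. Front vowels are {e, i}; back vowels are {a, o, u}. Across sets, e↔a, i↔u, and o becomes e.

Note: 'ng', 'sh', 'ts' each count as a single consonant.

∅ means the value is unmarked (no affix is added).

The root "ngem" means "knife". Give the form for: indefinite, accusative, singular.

Attach number singular ang- → angngem.
Attach case accusative de- → deangngem.
Attach definiteness indefinite ets- → etsdeangngem.
Apply vowel harmony: etsdeangngem → etsdeengngem.

etsdeengngem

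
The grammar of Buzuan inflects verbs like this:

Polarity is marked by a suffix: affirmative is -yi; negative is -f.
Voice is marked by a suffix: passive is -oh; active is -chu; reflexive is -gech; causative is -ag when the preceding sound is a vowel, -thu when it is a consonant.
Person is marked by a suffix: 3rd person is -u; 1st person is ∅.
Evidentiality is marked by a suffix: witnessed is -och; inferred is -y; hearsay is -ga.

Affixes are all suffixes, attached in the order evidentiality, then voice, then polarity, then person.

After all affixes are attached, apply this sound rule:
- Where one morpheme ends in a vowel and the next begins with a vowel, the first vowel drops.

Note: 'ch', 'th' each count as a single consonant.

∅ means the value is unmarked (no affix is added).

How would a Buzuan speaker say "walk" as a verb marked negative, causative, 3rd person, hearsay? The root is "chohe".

chohegagfu

Attach evidentiality hearsay -ga → chohega.
Attach voice causative -ag (after vowel 'a') → chohegaag.
Attach polarity negative -f → chohegaagf.
Attach person 3rd person -u → chohegaagfu.
Apply vowel deletion: chohegaagfu → chohegagfu.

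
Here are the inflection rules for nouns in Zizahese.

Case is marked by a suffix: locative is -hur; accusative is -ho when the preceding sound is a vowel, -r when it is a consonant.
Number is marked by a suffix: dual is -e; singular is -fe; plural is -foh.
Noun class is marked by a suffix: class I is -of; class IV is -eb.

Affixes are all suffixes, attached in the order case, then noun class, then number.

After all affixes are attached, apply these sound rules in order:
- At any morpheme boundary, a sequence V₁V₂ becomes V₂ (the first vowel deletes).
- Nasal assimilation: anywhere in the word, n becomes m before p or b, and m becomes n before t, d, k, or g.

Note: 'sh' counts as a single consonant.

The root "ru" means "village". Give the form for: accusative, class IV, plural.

ruhebfoh

Attach case accusative -ho (after vowel 'u') → ruho.
Attach noun class class IV -eb → ruhoeb.
Attach number plural -foh → ruhoebfoh.
Apply vowel deletion: ruhoebfoh → ruhebfoh.
Nasal assimilation: no change.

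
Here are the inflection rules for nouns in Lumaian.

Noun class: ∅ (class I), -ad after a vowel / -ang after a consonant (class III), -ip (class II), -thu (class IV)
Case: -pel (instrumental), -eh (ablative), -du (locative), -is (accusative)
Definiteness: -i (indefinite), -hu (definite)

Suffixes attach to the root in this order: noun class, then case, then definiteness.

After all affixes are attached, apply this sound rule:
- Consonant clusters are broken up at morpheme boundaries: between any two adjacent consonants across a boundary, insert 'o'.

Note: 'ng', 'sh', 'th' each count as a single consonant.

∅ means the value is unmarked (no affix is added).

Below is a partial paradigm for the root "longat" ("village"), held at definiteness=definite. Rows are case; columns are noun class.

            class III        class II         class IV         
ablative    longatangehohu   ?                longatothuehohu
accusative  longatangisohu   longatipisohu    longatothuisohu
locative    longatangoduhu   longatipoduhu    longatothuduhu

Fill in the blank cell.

Attach noun class class II -ip → longatip.
Attach case ablative -eh → longatipeh.
Attach definiteness definite -hu → longatipehhu.
Apply epenthesis: longatipehhu → longatipehohu.

longatipehohu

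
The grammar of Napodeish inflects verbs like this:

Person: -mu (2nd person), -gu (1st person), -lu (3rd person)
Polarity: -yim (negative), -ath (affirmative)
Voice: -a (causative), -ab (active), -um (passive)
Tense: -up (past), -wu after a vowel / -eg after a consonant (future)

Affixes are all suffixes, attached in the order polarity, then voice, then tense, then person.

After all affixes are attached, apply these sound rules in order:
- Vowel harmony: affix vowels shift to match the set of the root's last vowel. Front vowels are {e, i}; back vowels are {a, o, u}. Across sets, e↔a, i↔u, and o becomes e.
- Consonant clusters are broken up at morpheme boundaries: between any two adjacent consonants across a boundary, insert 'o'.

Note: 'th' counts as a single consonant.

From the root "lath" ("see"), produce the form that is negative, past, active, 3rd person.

lathoyumabupolu

Attach polarity negative -yim → lathyim.
Attach voice active -ab → lathyimab.
Attach tense past -up → lathyimabup.
Attach person 3rd person -lu → lathyimabuplu.
Apply vowel harmony: lathyimabuplu → lathyumabuplu.
Apply epenthesis: lathyumabuplu → lathoyumabupolu.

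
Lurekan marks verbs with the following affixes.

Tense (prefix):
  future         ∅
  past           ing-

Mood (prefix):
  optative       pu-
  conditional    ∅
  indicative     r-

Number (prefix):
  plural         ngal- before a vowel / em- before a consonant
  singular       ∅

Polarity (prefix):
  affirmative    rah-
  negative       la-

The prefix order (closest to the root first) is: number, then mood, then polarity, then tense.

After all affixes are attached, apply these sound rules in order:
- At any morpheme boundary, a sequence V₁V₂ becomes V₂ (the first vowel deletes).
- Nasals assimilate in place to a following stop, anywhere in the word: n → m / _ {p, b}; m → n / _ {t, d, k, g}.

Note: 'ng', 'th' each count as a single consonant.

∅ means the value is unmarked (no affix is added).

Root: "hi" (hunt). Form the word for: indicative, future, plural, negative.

Attach number plural em- (before consonant 'h') → emhi.
Attach mood indicative r- → remhi.
Attach polarity negative la- → laremhi.
tense = future: zero marking, form stays laremhi.
Vowel deletion: no change.
Nasal assimilation: no change.

laremhi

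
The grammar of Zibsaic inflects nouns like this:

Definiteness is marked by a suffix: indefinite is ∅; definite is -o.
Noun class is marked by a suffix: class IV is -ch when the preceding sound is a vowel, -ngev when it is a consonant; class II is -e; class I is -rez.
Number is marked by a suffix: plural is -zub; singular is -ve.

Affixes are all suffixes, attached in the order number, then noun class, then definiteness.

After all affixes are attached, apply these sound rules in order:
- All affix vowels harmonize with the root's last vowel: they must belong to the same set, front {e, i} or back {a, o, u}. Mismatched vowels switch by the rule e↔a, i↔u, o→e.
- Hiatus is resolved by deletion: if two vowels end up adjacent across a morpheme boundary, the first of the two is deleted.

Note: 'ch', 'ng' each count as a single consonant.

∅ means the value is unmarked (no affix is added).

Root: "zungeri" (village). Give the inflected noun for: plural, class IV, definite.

zungerizibngeve

Attach number plural -zub → zungerizub.
Attach noun class class IV -ngev (after consonant 'b') → zungerizubngev.
Attach definiteness definite -o → zungerizubngevo.
Apply vowel harmony: zungerizubngevo → zungerizibngeve.
Vowel deletion: no change.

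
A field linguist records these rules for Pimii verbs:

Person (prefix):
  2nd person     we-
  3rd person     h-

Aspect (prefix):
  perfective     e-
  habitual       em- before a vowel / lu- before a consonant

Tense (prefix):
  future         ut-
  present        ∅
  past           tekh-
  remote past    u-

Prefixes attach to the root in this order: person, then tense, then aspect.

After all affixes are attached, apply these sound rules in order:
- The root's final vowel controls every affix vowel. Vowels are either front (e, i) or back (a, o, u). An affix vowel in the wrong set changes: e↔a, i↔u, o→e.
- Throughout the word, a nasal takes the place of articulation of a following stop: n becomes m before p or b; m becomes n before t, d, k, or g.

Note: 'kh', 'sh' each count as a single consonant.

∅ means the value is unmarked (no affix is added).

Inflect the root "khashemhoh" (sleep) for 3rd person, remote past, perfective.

Attach person 3rd person h- → hkhashemhoh.
Attach tense remote past u- → uhkhashemhoh.
Attach aspect perfective e- → euhkhashemhoh.
Apply vowel harmony: euhkhashemhoh → auhkhashemhoh.
Nasal assimilation: no change.

auhkhashemhoh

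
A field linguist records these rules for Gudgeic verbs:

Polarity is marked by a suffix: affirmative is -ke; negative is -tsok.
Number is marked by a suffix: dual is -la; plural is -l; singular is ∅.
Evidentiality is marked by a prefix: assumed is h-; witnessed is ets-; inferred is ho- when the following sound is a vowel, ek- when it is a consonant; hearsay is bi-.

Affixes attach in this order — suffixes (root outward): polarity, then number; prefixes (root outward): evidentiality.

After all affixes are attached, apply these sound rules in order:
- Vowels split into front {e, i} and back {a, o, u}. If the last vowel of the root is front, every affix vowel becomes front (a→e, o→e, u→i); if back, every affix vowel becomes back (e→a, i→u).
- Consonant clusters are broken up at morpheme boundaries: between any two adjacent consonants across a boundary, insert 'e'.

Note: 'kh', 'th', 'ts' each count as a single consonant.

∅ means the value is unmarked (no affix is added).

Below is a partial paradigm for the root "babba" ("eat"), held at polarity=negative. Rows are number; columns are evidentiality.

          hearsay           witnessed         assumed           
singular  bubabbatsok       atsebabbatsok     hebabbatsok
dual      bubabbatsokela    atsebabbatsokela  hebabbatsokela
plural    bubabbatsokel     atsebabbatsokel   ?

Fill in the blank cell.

Attach polarity negative -tsok → babbatsok.
Attach number plural -l → babbatsokl.
Attach evidentiality assumed h- → hbabbatsokl.
Vowel harmony: no change.
Apply epenthesis: hbabbatsokl → hebabbatsokel.

hebabbatsokel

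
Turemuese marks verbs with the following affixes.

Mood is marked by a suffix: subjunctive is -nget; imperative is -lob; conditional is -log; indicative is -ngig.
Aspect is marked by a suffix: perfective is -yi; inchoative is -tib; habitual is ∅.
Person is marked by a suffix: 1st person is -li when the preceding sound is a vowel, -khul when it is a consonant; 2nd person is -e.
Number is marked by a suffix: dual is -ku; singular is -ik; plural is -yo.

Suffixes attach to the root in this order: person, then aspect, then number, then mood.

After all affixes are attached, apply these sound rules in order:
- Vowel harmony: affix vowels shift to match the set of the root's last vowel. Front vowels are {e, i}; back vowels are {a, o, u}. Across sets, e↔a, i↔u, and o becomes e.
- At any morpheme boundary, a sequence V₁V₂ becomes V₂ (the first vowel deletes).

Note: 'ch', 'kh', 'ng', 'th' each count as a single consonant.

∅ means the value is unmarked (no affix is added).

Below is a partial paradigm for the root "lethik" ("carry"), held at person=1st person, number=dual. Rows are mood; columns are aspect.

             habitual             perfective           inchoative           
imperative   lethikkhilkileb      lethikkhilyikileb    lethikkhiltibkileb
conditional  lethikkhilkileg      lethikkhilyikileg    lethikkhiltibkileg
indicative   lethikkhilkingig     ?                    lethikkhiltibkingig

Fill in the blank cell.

lethikkhilyikingig

Attach person 1st person -khul (after consonant 'k') → lethikkhul.
Attach aspect perfective -yi → lethikkhulyi.
Attach number dual -ku → lethikkhulyiku.
Attach mood indicative -ngig → lethikkhulyikungig.
Apply vowel harmony: lethikkhulyikungig → lethikkhilyikingig.
Vowel deletion: no change.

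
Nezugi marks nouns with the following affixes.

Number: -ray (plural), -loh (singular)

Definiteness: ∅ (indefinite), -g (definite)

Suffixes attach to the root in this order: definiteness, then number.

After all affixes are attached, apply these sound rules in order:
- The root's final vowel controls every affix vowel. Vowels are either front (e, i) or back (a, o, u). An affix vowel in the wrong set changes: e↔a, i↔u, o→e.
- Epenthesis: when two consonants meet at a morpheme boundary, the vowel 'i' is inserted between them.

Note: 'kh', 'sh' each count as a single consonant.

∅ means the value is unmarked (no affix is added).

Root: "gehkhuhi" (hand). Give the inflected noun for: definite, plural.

gehkhuhigirey

Attach definiteness definite -g → gehkhuhig.
Attach number plural -ray → gehkhuhigray.
Apply vowel harmony: gehkhuhigray → gehkhuhigrey.
Apply epenthesis: gehkhuhigrey → gehkhuhigirey.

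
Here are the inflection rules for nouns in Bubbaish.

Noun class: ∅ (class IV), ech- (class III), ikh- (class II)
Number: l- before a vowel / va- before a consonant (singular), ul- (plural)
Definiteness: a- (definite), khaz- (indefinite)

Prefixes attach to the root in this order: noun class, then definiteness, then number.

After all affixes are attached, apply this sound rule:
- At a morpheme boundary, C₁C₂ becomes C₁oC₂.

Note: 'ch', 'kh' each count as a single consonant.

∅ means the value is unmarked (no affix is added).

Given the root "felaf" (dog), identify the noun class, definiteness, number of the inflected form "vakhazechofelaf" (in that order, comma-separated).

Segment: va-khaz-ech-felaf.
noun class: ech- → class III.
definiteness: khaz- → indefinite.
number: l/va- → singular.

class III, indefinite, singular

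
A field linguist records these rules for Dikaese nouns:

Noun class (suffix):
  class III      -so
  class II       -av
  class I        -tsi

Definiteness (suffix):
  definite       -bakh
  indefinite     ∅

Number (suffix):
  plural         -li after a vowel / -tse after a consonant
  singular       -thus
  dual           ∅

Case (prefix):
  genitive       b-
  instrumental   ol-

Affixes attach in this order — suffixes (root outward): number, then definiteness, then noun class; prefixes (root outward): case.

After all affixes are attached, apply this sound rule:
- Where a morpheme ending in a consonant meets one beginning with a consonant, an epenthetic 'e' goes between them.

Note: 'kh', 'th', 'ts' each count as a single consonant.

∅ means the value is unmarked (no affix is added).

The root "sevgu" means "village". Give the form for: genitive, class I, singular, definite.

Attach number singular -thus → sevguthus.
Attach definiteness definite -bakh → sevguthusbakh.
Attach case genitive b- → bsevguthusbakh.
Attach noun class class I -tsi → bsevguthusbakhtsi.
Apply epenthesis: bsevguthusbakhtsi → besevguthusebakhetsi.

besevguthusebakhetsi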